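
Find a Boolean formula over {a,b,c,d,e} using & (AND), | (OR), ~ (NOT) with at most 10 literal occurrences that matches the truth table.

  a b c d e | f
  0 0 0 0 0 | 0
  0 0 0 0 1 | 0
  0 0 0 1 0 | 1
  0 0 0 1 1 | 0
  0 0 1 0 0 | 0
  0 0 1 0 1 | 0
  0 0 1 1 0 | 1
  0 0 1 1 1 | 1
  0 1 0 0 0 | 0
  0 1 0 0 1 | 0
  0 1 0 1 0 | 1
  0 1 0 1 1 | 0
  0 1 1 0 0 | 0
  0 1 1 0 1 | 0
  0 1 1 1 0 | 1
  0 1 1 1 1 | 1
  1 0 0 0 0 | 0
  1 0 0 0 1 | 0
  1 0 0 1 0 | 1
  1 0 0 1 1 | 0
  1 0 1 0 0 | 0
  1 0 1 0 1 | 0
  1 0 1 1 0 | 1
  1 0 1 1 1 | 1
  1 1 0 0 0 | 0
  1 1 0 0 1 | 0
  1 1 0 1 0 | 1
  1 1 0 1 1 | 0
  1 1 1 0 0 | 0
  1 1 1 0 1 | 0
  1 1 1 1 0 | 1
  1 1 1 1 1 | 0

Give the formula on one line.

  (c & d) = 00000011000000110000001100000011
  ~c = 11110000111100001111000011110000
  (~c & d) = 00110000001100000011000000110000
  ((c & d) | (~c & d)) = 00110011001100110011001100110011
  ~e = 10101010101010101010101010101010
  ~a = 11111111111111110000000000000000
  ~b = 11111111000000001111111100000000
  (~a | ~b) = 11111111111111111111111100000000
  ((~a | ~b) & d) = 00110011001100110011001100000000
  (((~a | ~b) & d) & c) = 00000011000000110000001100000000
  (~e | (((~a | ~b) & d) & c)) = 10101011101010111010101110101010
  (((c & d) | (~c & d)) & (~e | (((~a | ~b) & d) & c))) = 00100011001000110010001100100010

(((c & d) | (~c & d)) & (~e | (((~a | ~b) & d) & c)))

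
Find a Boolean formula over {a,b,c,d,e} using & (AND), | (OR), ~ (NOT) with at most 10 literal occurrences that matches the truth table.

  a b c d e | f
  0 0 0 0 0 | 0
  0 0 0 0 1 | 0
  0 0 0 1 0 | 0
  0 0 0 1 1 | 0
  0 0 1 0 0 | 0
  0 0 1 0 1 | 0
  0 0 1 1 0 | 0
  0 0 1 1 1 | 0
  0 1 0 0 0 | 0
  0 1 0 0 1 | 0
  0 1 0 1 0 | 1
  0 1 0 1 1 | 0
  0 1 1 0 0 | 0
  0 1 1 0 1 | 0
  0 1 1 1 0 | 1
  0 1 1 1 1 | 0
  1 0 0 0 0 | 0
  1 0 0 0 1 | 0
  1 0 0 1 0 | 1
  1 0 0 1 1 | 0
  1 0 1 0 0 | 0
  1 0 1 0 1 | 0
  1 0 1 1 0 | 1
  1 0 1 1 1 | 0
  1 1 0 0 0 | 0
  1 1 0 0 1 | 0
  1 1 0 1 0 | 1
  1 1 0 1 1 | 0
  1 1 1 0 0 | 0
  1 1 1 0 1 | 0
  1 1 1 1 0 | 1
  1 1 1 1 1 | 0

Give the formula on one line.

  ~e = 10101010101010101010101010101010
  (~e & d) = 00100010001000100010001000100010
  (a | b) = 00000000111111111111111111111111
  (e | (a | b)) = 01010101111111111111111111111111
  (c & e) = 00000101000001010000010100000101
  ((c & e) | d) = 00110111001101110011011100110111
  ((e | (a | b)) & ((c & e) | d)) = 00010101001101110011011100110111
  ((~e & d) & ((e | (a | b)) & ((c & e) | d))) = 00000000001000100010001000100010

((~e & d) & ((e | (a | b)) & ((c & e) | d)))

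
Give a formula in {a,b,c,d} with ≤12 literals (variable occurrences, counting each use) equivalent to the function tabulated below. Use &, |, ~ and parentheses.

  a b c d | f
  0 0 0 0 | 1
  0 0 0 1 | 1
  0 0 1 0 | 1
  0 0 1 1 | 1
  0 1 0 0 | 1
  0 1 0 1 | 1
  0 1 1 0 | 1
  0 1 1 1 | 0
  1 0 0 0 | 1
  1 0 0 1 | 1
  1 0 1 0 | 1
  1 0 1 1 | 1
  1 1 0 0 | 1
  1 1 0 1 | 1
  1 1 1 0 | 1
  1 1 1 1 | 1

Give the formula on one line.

((d & a) | (~c | ((~d | ~b) & (((b & a) & ~d) | c))))

  (d & a) = 0000000001010101
  ~c = 1100110011001100
  ~d = 1010101010101010
  ~b = 1111000011110000
  (~d | ~b) = 1111101011111010
  (b & a) = 0000000000001111
  ((b & a) & ~d) = 0000000000001010
  (((b & a) & ~d) | c) = 0011001100111011
  ((~d | ~b) & (((b & a) & ~d) | c)) = 0011001000111010
  (~c | ((~d | ~b) & (((b & a) & ~d) | c))) = 1111111011111110
  ((d & a) | (~c | ((~d | ~b) & (((b & a) & ~d) | c)))) = 1111111011111111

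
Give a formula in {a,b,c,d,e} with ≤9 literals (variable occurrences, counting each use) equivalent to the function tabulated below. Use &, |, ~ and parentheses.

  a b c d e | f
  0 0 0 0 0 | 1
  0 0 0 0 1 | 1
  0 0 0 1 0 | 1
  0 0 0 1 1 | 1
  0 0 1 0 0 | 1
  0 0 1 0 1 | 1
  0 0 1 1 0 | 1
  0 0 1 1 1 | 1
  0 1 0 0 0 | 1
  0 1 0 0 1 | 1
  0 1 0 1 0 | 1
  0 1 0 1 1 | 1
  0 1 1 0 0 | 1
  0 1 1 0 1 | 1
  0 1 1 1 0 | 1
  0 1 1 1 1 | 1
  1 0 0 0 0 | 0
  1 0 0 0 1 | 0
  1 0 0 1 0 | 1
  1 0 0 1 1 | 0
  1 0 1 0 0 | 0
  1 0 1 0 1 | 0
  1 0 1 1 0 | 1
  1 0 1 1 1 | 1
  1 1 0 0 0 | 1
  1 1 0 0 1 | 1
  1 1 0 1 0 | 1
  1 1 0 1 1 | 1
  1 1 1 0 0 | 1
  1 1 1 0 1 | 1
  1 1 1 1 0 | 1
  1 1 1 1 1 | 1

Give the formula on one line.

  ~a = 11111111111111110000000000000000
  (b | ~a) = 11111111111111110000000011111111
  (d & a) = 00000000000000000011001100110011
  ((d & a) & c) = 00000000000000000000001100000011
  ((b | ~a) | ((d & a) & c)) = 11111111111111110000001111111111
  ~e = 10101010101010101010101010101010
  (d & ~e) = 00100010001000100010001000100010
  (((b | ~a) | ((d & a) & c)) | (d & ~e)) = 11111111111111110010001111111111

(((b | ~a) | ((d & a) & c)) | (d & ~e))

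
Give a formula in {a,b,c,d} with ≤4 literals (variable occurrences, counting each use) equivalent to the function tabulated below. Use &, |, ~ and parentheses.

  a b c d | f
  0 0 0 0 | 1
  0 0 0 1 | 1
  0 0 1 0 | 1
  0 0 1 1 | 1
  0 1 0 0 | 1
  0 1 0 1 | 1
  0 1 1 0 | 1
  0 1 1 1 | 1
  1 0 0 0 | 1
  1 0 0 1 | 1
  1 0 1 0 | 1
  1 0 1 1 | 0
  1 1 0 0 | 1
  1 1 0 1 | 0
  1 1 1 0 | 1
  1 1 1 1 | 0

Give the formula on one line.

  ~c = 1100110011001100
  ~b = 1111000011110000
  (~c & ~b) = 1100000011000000
  ~d = 1010101010101010
  ~a = 1111111100000000
  (~d | ~a) = 1111111110101010
  ((~c & ~b) | (~d | ~a)) = 1111111111101010

((~c & ~b) | (~d | ~a))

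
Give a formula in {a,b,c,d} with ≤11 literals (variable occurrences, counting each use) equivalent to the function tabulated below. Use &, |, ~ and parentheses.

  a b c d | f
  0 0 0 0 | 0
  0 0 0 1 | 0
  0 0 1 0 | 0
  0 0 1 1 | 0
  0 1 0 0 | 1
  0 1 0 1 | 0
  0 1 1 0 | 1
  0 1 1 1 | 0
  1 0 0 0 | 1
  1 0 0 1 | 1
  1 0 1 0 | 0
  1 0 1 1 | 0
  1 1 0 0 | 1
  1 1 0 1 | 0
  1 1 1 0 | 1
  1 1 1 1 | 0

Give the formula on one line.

  (b | d) = 0101111101011111
  ~d = 1010101010101010
  ((b | d) & ~d) = 0000101000001010
  ~b = 1111000011110000
  ~c = 1100110011001100
  (~c | ~b) = 1111110011111100
  ((~c | ~b) & a) = 0000000011111100
  (((~c | ~b) & a) & ~c) = 0000000011001100
  (~b & (((~c | ~b) & a) & ~c)) = 0000000011000000
  (((b | d) & ~d) | (~b & (((~c | ~b) & a) & ~c))) = 0000101011001010

(((b | d) & ~d) | (~b & (((~c | ~b) & a) & ~c)))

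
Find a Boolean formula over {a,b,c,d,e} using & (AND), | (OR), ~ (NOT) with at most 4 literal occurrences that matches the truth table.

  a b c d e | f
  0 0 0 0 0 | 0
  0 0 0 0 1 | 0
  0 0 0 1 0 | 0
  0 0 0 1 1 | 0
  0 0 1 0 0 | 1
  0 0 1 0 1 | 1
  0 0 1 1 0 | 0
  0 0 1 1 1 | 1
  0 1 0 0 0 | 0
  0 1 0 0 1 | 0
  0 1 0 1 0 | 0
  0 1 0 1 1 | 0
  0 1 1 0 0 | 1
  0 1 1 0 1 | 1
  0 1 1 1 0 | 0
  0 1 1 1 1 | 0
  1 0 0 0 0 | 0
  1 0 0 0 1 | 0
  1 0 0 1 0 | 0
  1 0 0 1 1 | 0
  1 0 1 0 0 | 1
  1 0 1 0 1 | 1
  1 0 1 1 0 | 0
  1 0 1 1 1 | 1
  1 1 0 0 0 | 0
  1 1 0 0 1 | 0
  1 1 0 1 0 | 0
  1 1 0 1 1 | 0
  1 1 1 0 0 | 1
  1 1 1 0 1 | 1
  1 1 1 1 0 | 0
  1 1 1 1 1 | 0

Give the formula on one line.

  ~d = 11001100110011001100110011001100
  ~b = 11111111000000001111111100000000
  (e & ~b) = 01010101000000000101010100000000
  (~d | (e & ~b)) = 11011101110011001101110111001100
  (c & (~d | (e & ~b))) = 00001101000011000000110100001100

(c & (~d | (e & ~b)))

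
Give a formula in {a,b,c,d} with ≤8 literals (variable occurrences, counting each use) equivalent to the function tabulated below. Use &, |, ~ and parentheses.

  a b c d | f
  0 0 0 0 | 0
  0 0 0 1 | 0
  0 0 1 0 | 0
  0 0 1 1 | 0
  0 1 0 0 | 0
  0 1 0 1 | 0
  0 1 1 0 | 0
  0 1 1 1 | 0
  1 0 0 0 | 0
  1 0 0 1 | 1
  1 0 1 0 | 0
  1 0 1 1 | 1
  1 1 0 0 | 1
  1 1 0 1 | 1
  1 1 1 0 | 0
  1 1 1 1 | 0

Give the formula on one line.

  ~a = 1111111100000000
  (~a | b) = 1111111100001111
  ~b = 1111000011110000
  (~b & d) = 0101000001010000
  ((~a | b) | (~b & d)) = 1111111101011111
  ~c = 1100110011001100
  (~b | ~c) = 1111110011111100
  ((~b | ~c) & a) = 0000000011111100
  (((~a | b) | (~b & d)) & ((~b | ~c) & a)) = 0000000001011100

(((~a | b) | (~b & d)) & ((~b | ~c) & a))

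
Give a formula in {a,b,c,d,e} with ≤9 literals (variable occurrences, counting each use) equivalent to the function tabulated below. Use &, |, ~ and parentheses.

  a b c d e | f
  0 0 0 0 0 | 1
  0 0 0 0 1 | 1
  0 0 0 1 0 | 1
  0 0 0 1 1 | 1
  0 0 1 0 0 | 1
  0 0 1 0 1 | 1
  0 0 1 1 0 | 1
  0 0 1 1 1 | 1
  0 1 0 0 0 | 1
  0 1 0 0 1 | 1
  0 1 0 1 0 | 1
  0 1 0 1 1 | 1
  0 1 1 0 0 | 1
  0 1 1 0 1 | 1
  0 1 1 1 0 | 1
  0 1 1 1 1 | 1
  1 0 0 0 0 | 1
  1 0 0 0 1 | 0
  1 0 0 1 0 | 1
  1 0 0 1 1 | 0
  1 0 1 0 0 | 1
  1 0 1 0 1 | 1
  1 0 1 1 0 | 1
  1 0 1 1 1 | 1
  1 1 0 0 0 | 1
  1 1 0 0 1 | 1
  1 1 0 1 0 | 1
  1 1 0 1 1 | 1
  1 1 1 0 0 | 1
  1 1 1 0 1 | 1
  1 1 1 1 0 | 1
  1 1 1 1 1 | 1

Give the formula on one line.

((b | (((b & ~a) | (a | d)) & (~a | c))) | (~e | ~a))

  ~a = 11111111111111110000000000000000
  (b & ~a) = 00000000111111110000000000000000
  (a | d) = 00110011001100111111111111111111
  ((b & ~a) | (a | d)) = 00110011111111111111111111111111
  (~a | c) = 11111111111111110000111100001111
  (((b & ~a) | (a | d)) & (~a | c)) = 00110011111111110000111100001111
  (b | (((b & ~a) | (a | d)) & (~a | c))) = 00110011111111110000111111111111
  ~e = 10101010101010101010101010101010
  (~e | ~a) = 11111111111111111010101010101010
  ((b | (((b & ~a) | (a | d)) & (~a | c))) | (~e | ~a)) = 11111111111111111010111111111111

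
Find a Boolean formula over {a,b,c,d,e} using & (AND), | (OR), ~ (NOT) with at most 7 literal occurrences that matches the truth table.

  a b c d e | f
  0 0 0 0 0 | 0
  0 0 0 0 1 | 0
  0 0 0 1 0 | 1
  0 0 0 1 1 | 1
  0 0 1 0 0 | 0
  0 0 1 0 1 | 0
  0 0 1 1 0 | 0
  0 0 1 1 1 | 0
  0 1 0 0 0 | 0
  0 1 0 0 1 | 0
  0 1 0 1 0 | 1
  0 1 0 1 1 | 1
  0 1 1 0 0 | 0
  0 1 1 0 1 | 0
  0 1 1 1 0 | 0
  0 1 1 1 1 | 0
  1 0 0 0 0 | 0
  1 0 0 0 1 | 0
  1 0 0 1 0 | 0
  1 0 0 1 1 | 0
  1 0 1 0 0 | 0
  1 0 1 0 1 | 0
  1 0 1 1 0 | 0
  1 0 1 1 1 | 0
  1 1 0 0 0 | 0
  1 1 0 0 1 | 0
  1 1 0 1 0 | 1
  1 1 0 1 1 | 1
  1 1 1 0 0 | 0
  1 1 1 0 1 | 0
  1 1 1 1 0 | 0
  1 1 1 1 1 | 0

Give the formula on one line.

(~c & (d & (~a | b)))

  ~c = 11110000111100001111000011110000
  ~a = 11111111111111110000000000000000
  (~a | b) = 11111111111111110000000011111111
  (d & (~a | b)) = 00110011001100110000000000110011
  (~c & (d & (~a | b))) = 00110000001100000000000000110000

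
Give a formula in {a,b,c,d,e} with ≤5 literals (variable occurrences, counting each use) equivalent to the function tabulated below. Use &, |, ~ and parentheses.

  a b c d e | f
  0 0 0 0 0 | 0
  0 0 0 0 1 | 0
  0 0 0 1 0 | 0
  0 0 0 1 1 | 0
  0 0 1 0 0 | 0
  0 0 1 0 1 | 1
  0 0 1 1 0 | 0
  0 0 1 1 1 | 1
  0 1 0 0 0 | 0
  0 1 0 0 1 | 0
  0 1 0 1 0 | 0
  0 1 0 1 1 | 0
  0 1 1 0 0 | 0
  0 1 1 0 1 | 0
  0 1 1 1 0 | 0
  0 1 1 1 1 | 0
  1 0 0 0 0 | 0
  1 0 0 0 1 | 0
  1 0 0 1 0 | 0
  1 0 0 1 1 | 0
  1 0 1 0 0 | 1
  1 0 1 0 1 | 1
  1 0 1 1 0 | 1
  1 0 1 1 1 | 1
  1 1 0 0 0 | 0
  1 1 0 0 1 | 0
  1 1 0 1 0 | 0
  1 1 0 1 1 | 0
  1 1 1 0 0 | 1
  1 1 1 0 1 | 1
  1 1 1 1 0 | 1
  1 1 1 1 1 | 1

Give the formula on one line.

  ~b = 11111111000000001111111100000000
  (~b & e) = 01010101000000000101010100000000
  (a | (~b & e)) = 01010101000000001111111111111111
  (c & (a | (~b & e))) = 00000101000000000000111100001111

(c & (a | (~b & e)))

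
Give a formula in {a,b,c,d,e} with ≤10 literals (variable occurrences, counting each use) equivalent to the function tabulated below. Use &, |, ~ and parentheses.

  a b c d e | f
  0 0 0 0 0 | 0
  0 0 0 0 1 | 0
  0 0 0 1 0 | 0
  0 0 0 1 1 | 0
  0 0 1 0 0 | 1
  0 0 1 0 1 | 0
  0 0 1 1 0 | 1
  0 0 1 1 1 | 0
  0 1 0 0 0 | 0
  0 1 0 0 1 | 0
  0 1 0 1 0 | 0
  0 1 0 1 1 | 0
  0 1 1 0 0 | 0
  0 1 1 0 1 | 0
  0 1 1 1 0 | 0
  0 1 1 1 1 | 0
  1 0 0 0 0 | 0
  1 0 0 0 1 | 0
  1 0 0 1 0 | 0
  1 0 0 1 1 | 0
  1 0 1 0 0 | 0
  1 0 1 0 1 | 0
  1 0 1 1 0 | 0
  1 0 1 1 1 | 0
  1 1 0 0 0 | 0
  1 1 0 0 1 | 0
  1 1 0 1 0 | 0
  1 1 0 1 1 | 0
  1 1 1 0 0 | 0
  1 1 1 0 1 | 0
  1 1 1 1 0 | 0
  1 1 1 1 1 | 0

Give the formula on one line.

  ~b = 11111111000000001111111100000000
  ~e = 10101010101010101010101010101010
  (~b | a) = 11111111000000001111111111111111
  (~e & (~b | a)) = 10101010000000001010101010101010
  (~b & (~e & (~b | a))) = 10101010000000001010101000000000
  ~a = 11111111111111110000000000000000
  ((~b & (~e & (~b | a))) & ~a) = 10101010000000000000000000000000
  (a | c) = 00001111000011111111111111111111
  (((~b & (~e & (~b | a))) & ~a) & (a | c)) = 00001010000000000000000000000000

(((~b & (~e & (~b | a))) & ~a) & (a | c))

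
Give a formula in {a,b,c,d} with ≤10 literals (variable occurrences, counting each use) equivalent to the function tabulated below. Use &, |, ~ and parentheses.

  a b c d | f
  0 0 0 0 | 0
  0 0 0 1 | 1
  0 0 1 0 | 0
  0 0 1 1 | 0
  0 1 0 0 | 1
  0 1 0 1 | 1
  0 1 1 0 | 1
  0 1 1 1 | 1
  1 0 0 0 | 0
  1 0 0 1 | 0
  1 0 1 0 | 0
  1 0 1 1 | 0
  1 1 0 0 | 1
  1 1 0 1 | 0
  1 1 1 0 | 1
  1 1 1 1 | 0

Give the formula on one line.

(((~c | b) & (b | d)) & ((a & ~d) | ~a))

  ~c = 1100110011001100
  (~c | b) = 1100111111001111
  (b | d) = 0101111101011111
  ((~c | b) & (b | d)) = 0100111101001111
  ~d = 1010101010101010
  (a & ~d) = 0000000010101010
  ~a = 1111111100000000
  ((a & ~d) | ~a) = 1111111110101010
  (((~c | b) & (b | d)) & ((a & ~d) | ~a)) = 0100111100001010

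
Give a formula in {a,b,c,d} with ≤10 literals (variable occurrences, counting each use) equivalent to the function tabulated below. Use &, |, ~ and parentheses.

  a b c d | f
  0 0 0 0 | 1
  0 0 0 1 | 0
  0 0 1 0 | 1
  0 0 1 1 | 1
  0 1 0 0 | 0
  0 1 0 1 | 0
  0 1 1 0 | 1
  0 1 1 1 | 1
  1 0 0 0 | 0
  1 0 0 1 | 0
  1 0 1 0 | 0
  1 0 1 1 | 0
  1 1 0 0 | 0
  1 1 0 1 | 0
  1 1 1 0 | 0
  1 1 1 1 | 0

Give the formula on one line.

((c & (~a | ~c)) | (~a & (((~d & ~a) & ~b) | a)))

  ~a = 1111111100000000
  ~c = 1100110011001100
  (~a | ~c) = 1111111111001100
  (c & (~a | ~c)) = 0011001100000000
  ~d = 1010101010101010
  (~d & ~a) = 1010101000000000
  ~b = 1111000011110000
  ((~d & ~a) & ~b) = 1010000000000000
  (((~d & ~a) & ~b) | a) = 1010000011111111
  (~a & (((~d & ~a) & ~b) | a)) = 1010000000000000
  ((c & (~a | ~c)) | (~a & (((~d & ~a) & ~b) | a))) = 1011001100000000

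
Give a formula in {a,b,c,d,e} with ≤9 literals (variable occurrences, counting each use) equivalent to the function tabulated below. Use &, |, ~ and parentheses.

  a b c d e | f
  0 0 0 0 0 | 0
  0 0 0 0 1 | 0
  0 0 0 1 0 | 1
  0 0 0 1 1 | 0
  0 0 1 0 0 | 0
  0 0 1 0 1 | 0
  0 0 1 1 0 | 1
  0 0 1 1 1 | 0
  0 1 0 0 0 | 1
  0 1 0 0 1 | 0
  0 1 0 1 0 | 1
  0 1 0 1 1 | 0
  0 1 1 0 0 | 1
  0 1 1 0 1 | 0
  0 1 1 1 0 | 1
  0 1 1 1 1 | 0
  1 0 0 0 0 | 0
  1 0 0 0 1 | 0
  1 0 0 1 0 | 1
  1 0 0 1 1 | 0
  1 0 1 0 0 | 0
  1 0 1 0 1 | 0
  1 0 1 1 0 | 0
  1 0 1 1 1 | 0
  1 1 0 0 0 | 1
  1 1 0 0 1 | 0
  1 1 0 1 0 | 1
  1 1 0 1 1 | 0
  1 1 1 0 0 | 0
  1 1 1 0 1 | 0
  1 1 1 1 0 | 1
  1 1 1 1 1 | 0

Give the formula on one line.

((b | (d & (~a | (~c | e)))) & (~e & (d | (~c | ~a))))

  ~a = 11111111111111110000000000000000
  ~c = 11110000111100001111000011110000
  (~c | e) = 11110101111101011111010111110101
  (~a | (~c | e)) = 11111111111111111111010111110101
  (d & (~a | (~c | e))) = 00110011001100110011000100110001
  (b | (d & (~a | (~c | e)))) = 00110011111111110011000111111111
  ~e = 10101010101010101010101010101010
  (~c | ~a) = 11111111111111111111000011110000
  (d | (~c | ~a)) = 11111111111111111111001111110011
  (~e & (d | (~c | ~a))) = 10101010101010101010001010100010
  ((b | (d & (~a | (~c | e)))) & (~e & (d | (~c | ~a)))) = 00100010101010100010000010100010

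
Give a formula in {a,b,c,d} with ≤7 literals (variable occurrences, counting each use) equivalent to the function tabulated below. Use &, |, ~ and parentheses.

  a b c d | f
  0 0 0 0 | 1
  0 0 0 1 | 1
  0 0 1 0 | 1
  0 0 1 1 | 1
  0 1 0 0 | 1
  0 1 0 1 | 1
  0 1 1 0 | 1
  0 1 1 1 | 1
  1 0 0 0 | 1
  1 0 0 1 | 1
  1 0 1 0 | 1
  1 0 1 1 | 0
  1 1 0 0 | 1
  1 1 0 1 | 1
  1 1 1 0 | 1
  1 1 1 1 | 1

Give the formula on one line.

  ~d = 1010101010101010
  ~c = 1100110011001100
  (b & a) = 0000000000001111
  ~a = 1111111100000000
  ((b & a) | ~a) = 1111111100001111
  (~c | ((b & a) | ~a)) = 1111111111001111
  (~d | (~c | ((b & a) | ~a))) = 1111111111101111

(~d | (~c | ((b & a) | ~a)))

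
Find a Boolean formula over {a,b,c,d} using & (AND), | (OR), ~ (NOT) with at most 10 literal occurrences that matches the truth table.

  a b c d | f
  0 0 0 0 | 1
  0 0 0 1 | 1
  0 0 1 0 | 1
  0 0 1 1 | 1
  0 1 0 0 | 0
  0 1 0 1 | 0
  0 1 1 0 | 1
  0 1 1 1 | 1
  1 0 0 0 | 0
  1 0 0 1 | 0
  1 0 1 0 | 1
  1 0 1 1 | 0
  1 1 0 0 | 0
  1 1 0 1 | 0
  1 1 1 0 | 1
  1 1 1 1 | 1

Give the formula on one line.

((~b | c) & ((b | ~a) | (~d & (b | c))))

  ~b = 1111000011110000
  (~b | c) = 1111001111110011
  ~a = 1111111100000000
  (b | ~a) = 1111111100001111
  ~d = 1010101010101010
  (b | c) = 0011111100111111
  (~d & (b | c)) = 0010101000101010
  ((b | ~a) | (~d & (b | c))) = 1111111100101111
  ((~b | c) & ((b | ~a) | (~d & (b | c)))) = 1111001100100011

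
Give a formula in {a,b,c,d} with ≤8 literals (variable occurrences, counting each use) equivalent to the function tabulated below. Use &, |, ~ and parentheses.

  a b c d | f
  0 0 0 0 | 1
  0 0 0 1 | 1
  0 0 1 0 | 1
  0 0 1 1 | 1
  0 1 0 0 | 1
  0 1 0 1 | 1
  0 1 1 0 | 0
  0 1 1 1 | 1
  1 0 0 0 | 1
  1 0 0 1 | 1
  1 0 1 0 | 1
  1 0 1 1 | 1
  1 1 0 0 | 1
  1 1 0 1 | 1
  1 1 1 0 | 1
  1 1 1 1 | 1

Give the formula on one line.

  ~c = 1100110011001100
  ~b = 1111000011110000
  (~c | ~b) = 1111110011111100
  ((~c | ~b) | a) = 1111110011111111
  ~a = 1111111100000000
  ~d = 1010101010101010
  (~d | ~c) = 1110111011101110
  (~a | (~d | ~c)) = 1111111111101110
  ((~a | (~d | ~c)) & d) = 0101010101000100
  (((~c | ~b) | a) | ((~a | (~d | ~c)) & d)) = 1111110111111111

(((~c | ~b) | a) | ((~a | (~d | ~c)) & d))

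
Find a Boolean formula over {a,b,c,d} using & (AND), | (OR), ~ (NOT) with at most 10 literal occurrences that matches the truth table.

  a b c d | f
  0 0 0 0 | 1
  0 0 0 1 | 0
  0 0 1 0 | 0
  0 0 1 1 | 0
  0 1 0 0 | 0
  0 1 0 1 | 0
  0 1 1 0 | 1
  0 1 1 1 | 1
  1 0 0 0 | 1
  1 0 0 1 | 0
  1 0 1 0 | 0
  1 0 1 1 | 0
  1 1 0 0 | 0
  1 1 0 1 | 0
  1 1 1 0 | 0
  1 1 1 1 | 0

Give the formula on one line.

  (c & b) = 0000001100000011
  ~a = 1111111100000000
  ((c & b) & ~a) = 0000001100000000
  ~d = 1010101010101010
  ~b = 1111000011110000
  (~d & ~b) = 1010000010100000
  ~c = 1100110011001100
  (d | ~c) = 1101110111011101
  ((~d & ~b) & (d | ~c)) = 1000000010000000
  (((c & b) & ~a) | ((~d & ~b) & (d | ~c))) = 1000001110000000

(((c & b) & ~a) | ((~d & ~b) & (d | ~c)))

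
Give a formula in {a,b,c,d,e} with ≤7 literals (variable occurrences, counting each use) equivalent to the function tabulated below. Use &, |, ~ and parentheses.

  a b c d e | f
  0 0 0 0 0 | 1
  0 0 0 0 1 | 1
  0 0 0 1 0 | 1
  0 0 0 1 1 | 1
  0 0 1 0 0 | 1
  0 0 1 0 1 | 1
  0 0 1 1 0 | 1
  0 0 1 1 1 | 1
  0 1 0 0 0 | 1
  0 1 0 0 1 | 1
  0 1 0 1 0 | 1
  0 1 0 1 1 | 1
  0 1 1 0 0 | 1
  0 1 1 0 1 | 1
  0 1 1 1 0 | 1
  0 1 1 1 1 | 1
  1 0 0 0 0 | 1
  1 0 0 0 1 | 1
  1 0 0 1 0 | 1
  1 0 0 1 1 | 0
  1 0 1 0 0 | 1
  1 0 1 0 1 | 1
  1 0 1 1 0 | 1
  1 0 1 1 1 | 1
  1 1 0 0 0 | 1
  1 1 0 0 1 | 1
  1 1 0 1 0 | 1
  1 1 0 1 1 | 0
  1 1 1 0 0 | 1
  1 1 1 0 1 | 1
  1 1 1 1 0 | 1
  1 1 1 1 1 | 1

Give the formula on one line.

((~a | ~d) | (~e | c))

  ~a = 11111111111111110000000000000000
  ~d = 11001100110011001100110011001100
  (~a | ~d) = 11111111111111111100110011001100
  ~e = 10101010101010101010101010101010
  (~e | c) = 10101111101011111010111110101111
  ((~a | ~d) | (~e | c)) = 11111111111111111110111111101111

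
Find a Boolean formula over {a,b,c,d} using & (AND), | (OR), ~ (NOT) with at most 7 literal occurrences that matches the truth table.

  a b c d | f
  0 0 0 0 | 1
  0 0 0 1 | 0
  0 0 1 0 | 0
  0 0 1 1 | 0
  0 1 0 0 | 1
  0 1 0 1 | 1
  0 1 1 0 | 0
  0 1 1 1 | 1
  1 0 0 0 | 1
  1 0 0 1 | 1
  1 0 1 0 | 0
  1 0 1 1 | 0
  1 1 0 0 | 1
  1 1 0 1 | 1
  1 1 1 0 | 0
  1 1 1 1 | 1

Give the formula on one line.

((b & d) | ((~d | a) & ~c))

  (b & d) = 0000010100000101
  ~d = 1010101010101010
  (~d | a) = 1010101011111111
  ~c = 1100110011001100
  ((~d | a) & ~c) = 1000100011001100
  ((b & d) | ((~d | a) & ~c)) = 1000110111001101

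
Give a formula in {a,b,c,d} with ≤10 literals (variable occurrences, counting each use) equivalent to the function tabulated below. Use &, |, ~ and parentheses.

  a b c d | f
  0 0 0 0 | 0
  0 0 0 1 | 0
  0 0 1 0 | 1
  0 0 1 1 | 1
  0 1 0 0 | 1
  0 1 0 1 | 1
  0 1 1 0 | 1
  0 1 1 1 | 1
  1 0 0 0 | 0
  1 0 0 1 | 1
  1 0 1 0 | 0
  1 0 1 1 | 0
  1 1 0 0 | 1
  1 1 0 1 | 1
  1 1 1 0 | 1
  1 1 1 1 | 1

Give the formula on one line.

  ~c = 1100110011001100
  ~a = 1111111100000000
  (d | ~a) = 1111111101010101
  (~c & (d | ~a)) = 1100110001000100
  (a & (~c & (d | ~a))) = 0000000001000100
  (~c & d) = 0100010001000100
  ((~c & d) | ~a) = 1111111101000100
  (((~c & d) | ~a) & c) = 0011001100000000
  ((((~c & d) | ~a) & c) | b) = 0011111100001111
  ((a & (~c & (d | ~a))) | ((((~c & d) | ~a) & c) | b)) = 0011111101001111

((a & (~c & (d | ~a))) | ((((~c & d) | ~a) & c) | b))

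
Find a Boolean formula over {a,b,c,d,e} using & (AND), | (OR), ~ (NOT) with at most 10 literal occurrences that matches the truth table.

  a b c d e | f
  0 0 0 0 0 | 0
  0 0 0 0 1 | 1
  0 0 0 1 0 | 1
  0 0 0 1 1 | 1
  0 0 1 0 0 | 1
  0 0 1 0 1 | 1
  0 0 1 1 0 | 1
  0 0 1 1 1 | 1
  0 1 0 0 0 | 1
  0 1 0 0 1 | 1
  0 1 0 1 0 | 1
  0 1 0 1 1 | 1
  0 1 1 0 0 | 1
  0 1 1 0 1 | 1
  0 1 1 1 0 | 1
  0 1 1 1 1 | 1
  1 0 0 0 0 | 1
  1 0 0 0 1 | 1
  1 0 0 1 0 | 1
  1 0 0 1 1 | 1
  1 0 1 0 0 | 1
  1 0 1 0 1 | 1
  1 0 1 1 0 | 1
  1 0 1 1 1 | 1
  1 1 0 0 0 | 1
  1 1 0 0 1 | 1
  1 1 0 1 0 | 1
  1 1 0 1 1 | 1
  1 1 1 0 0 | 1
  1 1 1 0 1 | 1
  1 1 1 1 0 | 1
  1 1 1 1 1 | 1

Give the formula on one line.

  (b | e) = 01010101111111110101010111111111
  ((b | e) | d) = 01110111111111110111011111111111
  (d | e) = 01110111011101110111011101110111
  ~b = 11111111000000001111111100000000
  ((d | e) & ~b) = 01110111000000000111011100000000
  (a | c) = 00001111000011111111111111111111
  (e | (a | c)) = 01011111010111111111111111111111
  (((d | e) & ~b) | (e | (a | c))) = 01111111010111111111111111111111
  (((b | e) | d) | (((d | e) & ~b) | (e | (a | c)))) = 01111111111111111111111111111111

(((b | e) | d) | (((d | e) & ~b) | (e | (a | c))))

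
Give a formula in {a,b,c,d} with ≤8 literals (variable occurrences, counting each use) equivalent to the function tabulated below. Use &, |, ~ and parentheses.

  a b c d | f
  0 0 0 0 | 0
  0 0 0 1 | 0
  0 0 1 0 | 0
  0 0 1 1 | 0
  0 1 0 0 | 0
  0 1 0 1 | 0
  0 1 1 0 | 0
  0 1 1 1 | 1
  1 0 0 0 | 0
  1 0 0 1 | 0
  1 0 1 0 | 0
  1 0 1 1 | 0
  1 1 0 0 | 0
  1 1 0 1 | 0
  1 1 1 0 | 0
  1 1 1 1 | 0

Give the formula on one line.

((c & ~a) & (c & (b & d)))

  ~a = 1111111100000000
  (c & ~a) = 0011001100000000
  (b & d) = 0000010100000101
  (c & (b & d)) = 0000000100000001
  ((c & ~a) & (c & (b & d))) = 0000000100000000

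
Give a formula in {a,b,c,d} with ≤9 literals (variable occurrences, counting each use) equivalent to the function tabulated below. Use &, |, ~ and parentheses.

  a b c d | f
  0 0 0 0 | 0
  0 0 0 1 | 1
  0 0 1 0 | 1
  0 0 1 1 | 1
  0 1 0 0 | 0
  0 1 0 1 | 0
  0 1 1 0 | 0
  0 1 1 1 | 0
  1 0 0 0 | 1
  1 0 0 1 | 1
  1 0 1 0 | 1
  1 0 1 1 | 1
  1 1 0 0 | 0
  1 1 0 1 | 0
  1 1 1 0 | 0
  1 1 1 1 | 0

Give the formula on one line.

  ~c = 1100110011001100
  ~d = 1010101010101010
  (~c | ~d) = 1110111011101110
  (c & (~c | ~d)) = 0010001000100010
  ((c & (~c | ~d)) | a) = 0010001011111111
  (d | c) = 0111011101110111
  (((c & (~c | ~d)) | a) | (d | c)) = 0111011111111111
  ~b = 1111000011110000
  ((((c & (~c | ~d)) | a) | (d | c)) & ~b) = 0111000011110000

((((c & (~c | ~d)) | a) | (d | c)) & ~b)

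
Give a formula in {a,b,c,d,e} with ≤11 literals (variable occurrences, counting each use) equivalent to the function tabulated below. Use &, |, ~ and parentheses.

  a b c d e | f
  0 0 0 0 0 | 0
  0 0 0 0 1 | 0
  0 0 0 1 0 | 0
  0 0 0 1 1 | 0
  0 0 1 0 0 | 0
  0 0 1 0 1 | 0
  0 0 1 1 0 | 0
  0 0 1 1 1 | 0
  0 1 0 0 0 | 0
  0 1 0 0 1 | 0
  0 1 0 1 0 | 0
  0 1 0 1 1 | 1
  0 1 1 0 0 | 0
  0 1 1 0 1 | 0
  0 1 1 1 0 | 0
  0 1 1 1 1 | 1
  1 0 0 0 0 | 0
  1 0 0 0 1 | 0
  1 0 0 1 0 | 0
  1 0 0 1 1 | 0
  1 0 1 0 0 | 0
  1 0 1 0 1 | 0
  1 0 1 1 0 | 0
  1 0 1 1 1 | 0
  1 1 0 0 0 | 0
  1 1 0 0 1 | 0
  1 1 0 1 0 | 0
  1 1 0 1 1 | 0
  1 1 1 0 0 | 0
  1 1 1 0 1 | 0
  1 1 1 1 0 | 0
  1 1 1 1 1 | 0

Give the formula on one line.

  ~e = 10101010101010101010101010101010
  ~a = 11111111111111110000000000000000
  (d & ~a) = 00110011001100110000000000000000
  (~e | (d & ~a)) = 10111011101110111010101010101010
  (e & d) = 00010001000100010001000100010001
  ((~e | (d & ~a)) & (e & d)) = 00010001000100010000000000000000
  (b & e) = 00000000010101010000000001010101
  (a | d) = 00110011001100111111111111111111
  ((b & e) & (a | d)) = 00000000000100010000000001010101
  (((~e | (d & ~a)) & (e & d)) & ((b & e) & (a | d))) = 00000000000100010000000000000000

(((~e | (d & ~a)) & (e & d)) & ((b & e) & (a | d)))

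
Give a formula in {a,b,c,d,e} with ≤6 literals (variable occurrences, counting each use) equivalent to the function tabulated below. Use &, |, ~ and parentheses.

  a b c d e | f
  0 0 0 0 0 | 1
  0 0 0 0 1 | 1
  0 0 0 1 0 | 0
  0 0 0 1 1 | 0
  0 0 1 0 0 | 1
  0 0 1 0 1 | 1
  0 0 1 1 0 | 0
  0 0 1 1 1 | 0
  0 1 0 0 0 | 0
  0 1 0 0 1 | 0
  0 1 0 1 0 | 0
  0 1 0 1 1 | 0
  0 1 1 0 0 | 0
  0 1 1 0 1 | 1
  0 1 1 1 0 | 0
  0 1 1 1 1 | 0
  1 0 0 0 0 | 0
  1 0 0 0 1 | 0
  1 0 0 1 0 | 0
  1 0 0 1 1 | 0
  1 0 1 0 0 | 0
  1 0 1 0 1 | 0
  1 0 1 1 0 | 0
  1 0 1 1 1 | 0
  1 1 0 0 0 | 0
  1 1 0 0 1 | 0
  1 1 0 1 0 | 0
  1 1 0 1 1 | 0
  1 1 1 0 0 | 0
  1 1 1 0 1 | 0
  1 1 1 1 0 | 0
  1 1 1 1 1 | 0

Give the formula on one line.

  ~b = 11111111000000001111111100000000
  (c & e) = 00000101000001010000010100000101
  (~b | (c & e)) = 11111111000001011111111100000101
  ~a = 11111111111111110000000000000000
  ~d = 11001100110011001100110011001100
  (~a & ~d) = 11001100110011000000000000000000
  ((~b | (c & e)) & (~a & ~d)) = 11001100000001000000000000000000

((~b | (c & e)) & (~a & ~d))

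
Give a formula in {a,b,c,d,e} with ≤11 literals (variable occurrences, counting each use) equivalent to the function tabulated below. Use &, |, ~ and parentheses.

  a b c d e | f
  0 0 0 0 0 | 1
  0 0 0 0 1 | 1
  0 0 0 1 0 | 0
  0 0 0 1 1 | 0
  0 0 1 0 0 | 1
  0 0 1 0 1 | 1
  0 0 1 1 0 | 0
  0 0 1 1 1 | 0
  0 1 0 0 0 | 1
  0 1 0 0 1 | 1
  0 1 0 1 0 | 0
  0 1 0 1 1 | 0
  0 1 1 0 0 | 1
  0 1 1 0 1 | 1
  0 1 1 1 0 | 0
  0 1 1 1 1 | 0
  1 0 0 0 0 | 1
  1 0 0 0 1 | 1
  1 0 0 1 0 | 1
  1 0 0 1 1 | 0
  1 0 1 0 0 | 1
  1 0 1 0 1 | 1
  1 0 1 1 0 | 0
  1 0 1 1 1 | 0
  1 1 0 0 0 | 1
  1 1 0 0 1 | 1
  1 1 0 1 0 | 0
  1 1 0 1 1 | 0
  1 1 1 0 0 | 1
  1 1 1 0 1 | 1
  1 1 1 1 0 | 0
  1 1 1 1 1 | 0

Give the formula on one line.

  ~d = 11001100110011001100110011001100
  ~c = 11110000111100001111000011110000
  (b | ~c) = 11110000111111111111000011111111
  ~e = 10101010101010101010101010101010
  ~b = 11111111000000001111111100000000
  (~e & ~b) = 10101010000000001010101000000000
  ((b | ~c) & (~e & ~b)) = 10100000000000001010000000000000
  (a | ~d) = 11001100110011001111111111111111
  ((a | ~d) & ~c) = 11000000110000001111000011110000
  (((b | ~c) & (~e & ~b)) & ((a | ~d) & ~c)) = 10000000000000001010000000000000
  (~d | (((b | ~c) & (~e & ~b)) & ((a | ~d) & ~c))) = 11001100110011001110110011001100

(~d | (((b | ~c) & (~e & ~b)) & ((a | ~d) & ~c)))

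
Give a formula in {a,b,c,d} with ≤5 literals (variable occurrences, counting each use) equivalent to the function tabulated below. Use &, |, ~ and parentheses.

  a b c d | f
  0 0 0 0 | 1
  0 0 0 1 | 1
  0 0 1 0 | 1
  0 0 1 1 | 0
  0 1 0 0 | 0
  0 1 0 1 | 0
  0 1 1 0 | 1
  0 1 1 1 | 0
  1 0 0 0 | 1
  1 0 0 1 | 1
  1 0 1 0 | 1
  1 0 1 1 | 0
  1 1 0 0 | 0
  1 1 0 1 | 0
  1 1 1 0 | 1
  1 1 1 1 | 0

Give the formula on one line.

  ~d = 1010101010101010
  (~d & c) = 0010001000100010
  ~c = 1100110011001100
  ~b = 1111000011110000
  (~c & ~b) = 1100000011000000
  ((~d & c) | (~c & ~b)) = 1110001011100010

((~d & c) | (~c & ~b))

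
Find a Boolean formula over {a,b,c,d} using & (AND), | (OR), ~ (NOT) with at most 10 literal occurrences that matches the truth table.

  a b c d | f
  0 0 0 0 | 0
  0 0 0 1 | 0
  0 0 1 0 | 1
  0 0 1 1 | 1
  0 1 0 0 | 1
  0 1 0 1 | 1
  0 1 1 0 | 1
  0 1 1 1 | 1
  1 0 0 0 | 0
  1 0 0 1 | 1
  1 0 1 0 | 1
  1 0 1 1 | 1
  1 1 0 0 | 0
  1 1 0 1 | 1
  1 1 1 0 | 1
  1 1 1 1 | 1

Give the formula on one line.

((c | (~a & b)) | ((~c & (b | a)) & d))

  ~a = 1111111100000000
  (~a & b) = 0000111100000000
  (c | (~a & b)) = 0011111100110011
  ~c = 1100110011001100
  (b | a) = 0000111111111111
  (~c & (b | a)) = 0000110011001100
  ((~c & (b | a)) & d) = 0000010001000100
  ((c | (~a & b)) | ((~c & (b | a)) & d)) = 0011111101110111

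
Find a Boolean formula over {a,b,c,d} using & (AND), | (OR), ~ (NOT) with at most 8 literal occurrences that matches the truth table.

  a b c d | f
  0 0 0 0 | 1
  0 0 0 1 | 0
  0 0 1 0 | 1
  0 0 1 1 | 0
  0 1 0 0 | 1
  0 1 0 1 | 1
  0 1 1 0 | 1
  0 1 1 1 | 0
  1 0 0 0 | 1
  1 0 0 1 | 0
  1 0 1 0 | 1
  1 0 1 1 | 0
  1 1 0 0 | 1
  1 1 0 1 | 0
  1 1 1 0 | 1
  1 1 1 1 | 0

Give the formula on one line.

(~d | (~a & ((b | a) & ~c)))

  ~d = 1010101010101010
  ~a = 1111111100000000
  (b | a) = 0000111111111111
  ~c = 1100110011001100
  ((b | a) & ~c) = 0000110011001100
  (~a & ((b | a) & ~c)) = 0000110000000000
  (~d | (~a & ((b | a) & ~c))) = 1010111010101010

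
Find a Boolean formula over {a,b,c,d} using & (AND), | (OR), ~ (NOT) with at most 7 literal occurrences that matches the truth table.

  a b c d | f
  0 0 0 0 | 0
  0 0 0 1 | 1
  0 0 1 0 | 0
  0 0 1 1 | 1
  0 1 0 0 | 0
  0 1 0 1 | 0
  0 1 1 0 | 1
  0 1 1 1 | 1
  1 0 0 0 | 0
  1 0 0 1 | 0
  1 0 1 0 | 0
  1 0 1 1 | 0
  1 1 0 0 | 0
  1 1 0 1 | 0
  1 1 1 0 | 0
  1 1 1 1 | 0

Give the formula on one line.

  (d | b) = 0101111101011111
  (b & c) = 0000001100000011
  ~b = 1111000011110000
  ((b & c) | ~b) = 1111001111110011
  ~a = 1111111100000000
  (((b & c) | ~b) & ~a) = 1111001100000000
  ((d | b) & (((b & c) | ~b) & ~a)) = 0101001100000000

((d | b) & (((b & c) | ~b) & ~a))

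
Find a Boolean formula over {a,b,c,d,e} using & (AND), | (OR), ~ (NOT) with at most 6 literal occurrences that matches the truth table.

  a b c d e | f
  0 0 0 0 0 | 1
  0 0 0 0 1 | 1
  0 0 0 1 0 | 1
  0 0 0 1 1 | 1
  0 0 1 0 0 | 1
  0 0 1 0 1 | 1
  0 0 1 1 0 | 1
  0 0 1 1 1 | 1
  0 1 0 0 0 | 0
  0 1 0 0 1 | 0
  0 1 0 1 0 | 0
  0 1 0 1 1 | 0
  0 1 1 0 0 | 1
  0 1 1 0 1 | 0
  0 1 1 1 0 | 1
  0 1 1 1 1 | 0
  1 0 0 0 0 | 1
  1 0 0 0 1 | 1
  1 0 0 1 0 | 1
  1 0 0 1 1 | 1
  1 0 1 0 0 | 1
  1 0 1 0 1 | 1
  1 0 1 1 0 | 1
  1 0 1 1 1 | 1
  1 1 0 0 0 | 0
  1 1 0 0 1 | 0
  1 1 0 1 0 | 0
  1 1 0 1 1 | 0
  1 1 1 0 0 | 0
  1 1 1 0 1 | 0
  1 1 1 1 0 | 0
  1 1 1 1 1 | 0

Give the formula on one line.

  ~e = 10101010101010101010101010101010
  (e & a) = 00000000000000000101010101010101
  ((e & a) | c) = 00001111000011110101111101011111
  (~e & ((e & a) | c)) = 00001010000010100000101000001010
  ~a = 11111111111111110000000000000000
  ((~e & ((e & a) | c)) & ~a) = 00001010000010100000000000000000
  ~b = 11111111000000001111111100000000
  (((~e & ((e & a) | c)) & ~a) | ~b) = 11111111000010101111111100000000

(((~e & ((e & a) | c)) & ~a) | ~b)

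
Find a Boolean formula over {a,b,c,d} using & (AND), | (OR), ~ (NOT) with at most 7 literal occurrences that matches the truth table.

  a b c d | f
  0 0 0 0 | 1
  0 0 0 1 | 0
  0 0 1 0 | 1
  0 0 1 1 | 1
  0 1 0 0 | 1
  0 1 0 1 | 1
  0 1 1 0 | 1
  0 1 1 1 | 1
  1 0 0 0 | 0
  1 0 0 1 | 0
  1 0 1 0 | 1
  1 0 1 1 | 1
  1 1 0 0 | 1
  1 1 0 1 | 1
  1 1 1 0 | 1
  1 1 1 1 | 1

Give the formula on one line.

((c | b) | ((~c & ~a) & ~d))

  (c | b) = 0011111100111111
  ~c = 1100110011001100
  ~a = 1111111100000000
  (~c & ~a) = 1100110000000000
  ~d = 1010101010101010
  ((~c & ~a) & ~d) = 1000100000000000
  ((c | b) | ((~c & ~a) & ~d)) = 1011111100111111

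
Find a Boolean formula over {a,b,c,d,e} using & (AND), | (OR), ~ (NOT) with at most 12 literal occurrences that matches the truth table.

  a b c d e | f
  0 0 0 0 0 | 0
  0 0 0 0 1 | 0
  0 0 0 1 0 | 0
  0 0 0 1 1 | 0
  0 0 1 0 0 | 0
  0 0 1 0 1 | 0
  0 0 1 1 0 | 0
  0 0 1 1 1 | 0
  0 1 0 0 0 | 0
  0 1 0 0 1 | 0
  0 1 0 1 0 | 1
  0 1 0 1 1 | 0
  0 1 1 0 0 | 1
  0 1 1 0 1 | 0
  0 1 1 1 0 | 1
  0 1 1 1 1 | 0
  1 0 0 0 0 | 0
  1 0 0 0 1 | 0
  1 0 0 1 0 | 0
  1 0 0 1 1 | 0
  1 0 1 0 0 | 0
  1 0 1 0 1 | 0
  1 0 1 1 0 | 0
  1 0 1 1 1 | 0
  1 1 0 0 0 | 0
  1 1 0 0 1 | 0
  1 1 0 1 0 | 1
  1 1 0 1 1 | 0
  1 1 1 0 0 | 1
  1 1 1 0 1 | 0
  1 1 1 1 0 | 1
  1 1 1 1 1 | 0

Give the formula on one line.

(~e & (((e | b) & (d | (c | (~d & e)))) & (b | ~a)))

  ~e = 10101010101010101010101010101010
  (e | b) = 01010101111111110101010111111111
  ~d = 11001100110011001100110011001100
  (~d & e) = 01000100010001000100010001000100
  (c | (~d & e)) = 01001111010011110100111101001111
  (d | (c | (~d & e))) = 01111111011111110111111101111111
  ((e | b) & (d | (c | (~d & e)))) = 01010101011111110101010101111111
  ~a = 11111111111111110000000000000000
  (b | ~a) = 11111111111111110000000011111111
  (((e | b) & (d | (c | (~d & e)))) & (b | ~a)) = 01010101011111110000000001111111
  (~e & (((e | b) & (d | (c | (~d & e)))) & (b | ~a))) = 00000000001010100000000000101010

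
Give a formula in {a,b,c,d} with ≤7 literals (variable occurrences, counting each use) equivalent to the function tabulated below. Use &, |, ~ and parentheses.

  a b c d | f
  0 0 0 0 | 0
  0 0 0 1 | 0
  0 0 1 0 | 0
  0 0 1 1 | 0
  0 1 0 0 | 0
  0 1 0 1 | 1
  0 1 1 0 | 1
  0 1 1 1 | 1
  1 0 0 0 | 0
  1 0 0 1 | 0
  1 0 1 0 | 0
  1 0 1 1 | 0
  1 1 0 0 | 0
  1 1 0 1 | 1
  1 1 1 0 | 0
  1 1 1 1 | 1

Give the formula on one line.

(((~a & (c | d)) | (a & d)) & b)

  ~a = 1111111100000000
  (c | d) = 0111011101110111
  (~a & (c | d)) = 0111011100000000
  (a & d) = 0000000001010101
  ((~a & (c | d)) | (a & d)) = 0111011101010101
  (((~a & (c | d)) | (a & d)) & b) = 0000011100000101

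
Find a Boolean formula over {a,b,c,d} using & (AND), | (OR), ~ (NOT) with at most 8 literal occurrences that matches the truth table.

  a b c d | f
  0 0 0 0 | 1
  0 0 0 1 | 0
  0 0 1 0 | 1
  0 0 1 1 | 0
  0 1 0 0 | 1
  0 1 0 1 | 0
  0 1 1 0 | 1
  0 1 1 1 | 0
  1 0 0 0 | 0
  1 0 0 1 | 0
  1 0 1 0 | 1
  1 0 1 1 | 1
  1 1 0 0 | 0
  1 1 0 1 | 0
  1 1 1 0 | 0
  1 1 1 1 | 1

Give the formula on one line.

((~a & ~d) | ((c & a) & ((c & d) | ~b)))

  ~a = 1111111100000000
  ~d = 1010101010101010
  (~a & ~d) = 1010101000000000
  (c & a) = 0000000000110011
  (c & d) = 0001000100010001
  ~b = 1111000011110000
  ((c & d) | ~b) = 1111000111110001
  ((c & a) & ((c & d) | ~b)) = 0000000000110001
  ((~a & ~d) | ((c & a) & ((c & d) | ~b))) = 1010101000110001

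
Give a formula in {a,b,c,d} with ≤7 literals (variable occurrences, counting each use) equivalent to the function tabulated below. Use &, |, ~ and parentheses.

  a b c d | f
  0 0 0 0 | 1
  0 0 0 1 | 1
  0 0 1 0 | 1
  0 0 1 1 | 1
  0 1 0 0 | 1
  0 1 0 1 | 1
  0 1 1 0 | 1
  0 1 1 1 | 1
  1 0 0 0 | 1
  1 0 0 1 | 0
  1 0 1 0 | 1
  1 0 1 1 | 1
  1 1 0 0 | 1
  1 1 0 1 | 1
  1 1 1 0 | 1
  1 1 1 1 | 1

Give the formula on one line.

  ~d = 1010101010101010
  ~a = 1111111100000000
  (~a | c) = 1111111100110011
  (~d | (~a | c)) = 1111111110111011
  (a & b) = 0000000000001111
  ((~d | (~a | c)) | (a & b)) = 1111111110111111

((~d | (~a | c)) | (a & b))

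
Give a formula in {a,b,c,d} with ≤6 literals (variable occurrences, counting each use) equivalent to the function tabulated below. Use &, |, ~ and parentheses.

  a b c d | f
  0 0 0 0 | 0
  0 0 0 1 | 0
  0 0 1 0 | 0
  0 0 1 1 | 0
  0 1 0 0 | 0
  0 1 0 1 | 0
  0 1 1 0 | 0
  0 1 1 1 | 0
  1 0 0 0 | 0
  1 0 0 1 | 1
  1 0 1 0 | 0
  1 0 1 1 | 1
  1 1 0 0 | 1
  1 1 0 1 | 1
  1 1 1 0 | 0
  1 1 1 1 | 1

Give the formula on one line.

  ~c = 1100110011001100
  (b & ~c) = 0000110000001100
  (d | (b & ~c)) = 0101110101011101
  ((d | (b & ~c)) & a) = 0000000001011101

((d | (b & ~c)) & a)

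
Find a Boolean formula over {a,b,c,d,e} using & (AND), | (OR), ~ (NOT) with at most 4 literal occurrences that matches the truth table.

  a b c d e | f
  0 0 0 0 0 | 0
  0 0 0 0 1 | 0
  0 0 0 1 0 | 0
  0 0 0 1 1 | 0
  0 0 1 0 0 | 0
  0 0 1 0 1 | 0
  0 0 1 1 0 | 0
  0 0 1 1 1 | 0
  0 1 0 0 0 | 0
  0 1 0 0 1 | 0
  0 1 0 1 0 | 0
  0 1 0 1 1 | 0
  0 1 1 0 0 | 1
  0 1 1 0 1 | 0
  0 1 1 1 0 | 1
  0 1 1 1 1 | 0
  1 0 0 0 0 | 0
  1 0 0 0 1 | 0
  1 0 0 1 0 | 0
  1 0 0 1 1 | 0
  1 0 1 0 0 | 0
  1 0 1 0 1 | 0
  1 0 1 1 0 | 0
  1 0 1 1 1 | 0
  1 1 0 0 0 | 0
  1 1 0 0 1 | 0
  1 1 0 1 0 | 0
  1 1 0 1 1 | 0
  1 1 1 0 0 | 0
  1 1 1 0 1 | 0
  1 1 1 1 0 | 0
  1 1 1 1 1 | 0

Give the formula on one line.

  ~e = 10101010101010101010101010101010
  (~e & b) = 00000000101010100000000010101010
  ~a = 11111111111111110000000000000000
  ((~e & b) & ~a) = 00000000101010100000000000000000
  (((~e & b) & ~a) & c) = 00000000000010100000000000000000

(((~e & b) & ~a) & c)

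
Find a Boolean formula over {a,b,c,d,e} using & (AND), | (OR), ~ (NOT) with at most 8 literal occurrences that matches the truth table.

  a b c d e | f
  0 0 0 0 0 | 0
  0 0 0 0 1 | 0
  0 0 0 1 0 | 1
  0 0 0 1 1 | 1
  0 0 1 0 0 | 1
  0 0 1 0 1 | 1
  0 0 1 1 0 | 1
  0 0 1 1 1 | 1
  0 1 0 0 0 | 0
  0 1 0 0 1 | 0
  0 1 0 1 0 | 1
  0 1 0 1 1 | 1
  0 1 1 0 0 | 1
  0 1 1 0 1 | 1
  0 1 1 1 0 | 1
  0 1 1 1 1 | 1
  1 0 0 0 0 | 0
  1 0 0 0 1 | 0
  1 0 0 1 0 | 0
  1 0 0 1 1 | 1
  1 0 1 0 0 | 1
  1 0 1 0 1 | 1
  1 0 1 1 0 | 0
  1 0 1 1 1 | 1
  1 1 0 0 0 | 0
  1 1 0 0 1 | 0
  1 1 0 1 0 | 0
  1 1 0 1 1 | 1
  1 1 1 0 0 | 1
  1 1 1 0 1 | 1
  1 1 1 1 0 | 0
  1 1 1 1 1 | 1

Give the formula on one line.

  ~a = 11111111111111110000000000000000
  (d & ~a) = 00110011001100110000000000000000
  (d & e) = 00010001000100010001000100010001
  (a & (d & e)) = 00000000000000000001000100010001
  ((d & ~a) | (a & (d & e))) = 00110011001100110001000100010001
  ~d = 11001100110011001100110011001100
  (c & ~d) = 00001100000011000000110000001100
  (((d & ~a) | (a & (d & e))) | (c & ~d)) = 00111111001111110001110100011101

(((d & ~a) | (a & (d & e))) | (c & ~d))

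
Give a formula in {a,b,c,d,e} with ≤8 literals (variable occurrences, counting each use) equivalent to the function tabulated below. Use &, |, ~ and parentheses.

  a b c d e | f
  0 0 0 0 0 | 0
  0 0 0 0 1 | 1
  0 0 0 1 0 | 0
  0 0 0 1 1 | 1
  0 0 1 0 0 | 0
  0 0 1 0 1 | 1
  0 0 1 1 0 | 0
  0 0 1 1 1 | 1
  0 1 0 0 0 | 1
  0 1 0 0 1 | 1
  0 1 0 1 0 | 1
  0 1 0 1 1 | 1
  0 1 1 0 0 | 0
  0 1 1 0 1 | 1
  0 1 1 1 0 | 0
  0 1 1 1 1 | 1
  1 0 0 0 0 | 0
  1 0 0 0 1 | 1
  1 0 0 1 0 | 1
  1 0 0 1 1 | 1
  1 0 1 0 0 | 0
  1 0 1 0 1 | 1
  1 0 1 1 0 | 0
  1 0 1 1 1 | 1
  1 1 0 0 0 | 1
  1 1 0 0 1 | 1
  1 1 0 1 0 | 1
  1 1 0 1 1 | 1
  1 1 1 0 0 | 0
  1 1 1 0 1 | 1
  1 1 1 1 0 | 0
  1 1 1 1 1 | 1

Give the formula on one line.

  (d & a) = 00000000000000000011001100110011
  ((d & a) | b) = 00000000111111110011001111111111
  ~c = 11110000111100001111000011110000
  (c | b) = 00001111111111110000111111111111
  ~e = 10101010101010101010101010101010
  ((c | b) | ~e) = 10101111111111111010111111111111
  (~c & ((c | b) | ~e)) = 10100000111100001010000011110000
  (((d & a) | b) & (~c & ((c | b) | ~e))) = 00000000111100000010000011110000
  ((((d & a) | b) & (~c & ((c | b) | ~e))) | e) = 01010101111101010111010111110101

((((d & a) | b) & (~c & ((c | b) | ~e))) | e)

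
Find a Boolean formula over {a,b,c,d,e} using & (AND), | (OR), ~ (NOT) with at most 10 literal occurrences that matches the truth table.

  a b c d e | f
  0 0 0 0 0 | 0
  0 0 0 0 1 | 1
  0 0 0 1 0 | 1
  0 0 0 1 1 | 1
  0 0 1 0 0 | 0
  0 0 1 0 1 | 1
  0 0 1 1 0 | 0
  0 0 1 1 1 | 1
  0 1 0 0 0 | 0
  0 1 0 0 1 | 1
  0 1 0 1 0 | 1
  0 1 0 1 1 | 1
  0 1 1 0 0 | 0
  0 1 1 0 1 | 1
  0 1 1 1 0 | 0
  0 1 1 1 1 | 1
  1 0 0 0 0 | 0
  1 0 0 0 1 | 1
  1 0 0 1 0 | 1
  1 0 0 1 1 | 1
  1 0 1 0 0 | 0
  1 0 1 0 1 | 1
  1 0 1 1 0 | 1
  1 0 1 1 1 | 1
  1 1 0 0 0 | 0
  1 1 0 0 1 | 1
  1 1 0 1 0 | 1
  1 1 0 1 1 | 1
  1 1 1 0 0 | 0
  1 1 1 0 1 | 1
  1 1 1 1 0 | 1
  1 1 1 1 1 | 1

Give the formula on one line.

  (e | a) = 01010101010101011111111111111111
  ~d = 11001100110011001100110011001100
  ~b = 11111111000000001111111100000000
  (~d & ~b) = 11001100000000001100110000000000
  ((e | a) | (~d & ~b)) = 11011101010101011111111111111111
  (d | e) = 01110111011101110111011101110111
  (((e | a) | (~d & ~b)) & (d | e)) = 01010101010101010111011101110111
  ~c = 11110000111100001111000011110000
  (d & ~c) = 00110000001100000011000000110000
  ((((e | a) | (~d & ~b)) & (d | e)) | (d & ~c)) = 01110101011101010111011101110111

((((e | a) | (~d & ~b)) & (d | e)) | (d & ~c))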